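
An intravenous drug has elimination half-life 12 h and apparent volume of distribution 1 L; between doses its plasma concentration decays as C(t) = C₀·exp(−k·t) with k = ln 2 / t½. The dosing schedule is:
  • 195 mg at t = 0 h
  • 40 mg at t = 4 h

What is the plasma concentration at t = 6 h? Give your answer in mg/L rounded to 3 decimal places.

k = ln 2 / 12 = 0.05776 per h
Dose 1 (195 mg at t=0 h): 195·exp(−0.05776·6) = 137.886 mg/L
Dose 2 (40 mg at t=4 h): 40·exp(−0.05776·2) = 35.636 mg/L
C(6) = 137.886 + 35.636 = 173.522 mg/L

173.522 mg/L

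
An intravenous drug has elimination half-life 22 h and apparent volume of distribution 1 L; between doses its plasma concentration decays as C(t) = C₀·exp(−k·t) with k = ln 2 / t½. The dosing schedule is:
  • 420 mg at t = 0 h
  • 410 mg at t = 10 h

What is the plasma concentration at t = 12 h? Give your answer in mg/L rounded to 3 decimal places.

k = ln 2 / 22 = 0.03151 per h
Dose 1 (420 mg at t=0 h): 420·exp(−0.03151·12) = 287.774 mg/L
Dose 2 (410 mg at t=10 h): 410·exp(−0.03151·2) = 384.962 mg/L
C(12) = 287.774 + 384.962 = 672.735 mg/L

672.735 mg/L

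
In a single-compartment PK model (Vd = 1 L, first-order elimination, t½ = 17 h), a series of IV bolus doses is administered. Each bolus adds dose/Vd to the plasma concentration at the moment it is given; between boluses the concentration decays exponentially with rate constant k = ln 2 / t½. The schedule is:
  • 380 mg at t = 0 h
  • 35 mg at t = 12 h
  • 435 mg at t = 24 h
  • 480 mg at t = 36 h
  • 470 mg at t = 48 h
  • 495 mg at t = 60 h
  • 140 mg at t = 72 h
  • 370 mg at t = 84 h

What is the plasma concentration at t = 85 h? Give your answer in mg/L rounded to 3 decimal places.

k = ln 2 / 17 = 0.04077 per h
Dose 1 (380 mg at t=0 h): 380·exp(−0.04077·85) = 11.875 mg/L
Dose 2 (35 mg at t=12 h): 35·exp(−0.04077·73) = 1.784 mg/L
Dose 3 (435 mg at t=24 h): 435·exp(−0.04077·61) = 36.168 mg/L
Dose 4 (480 mg at t=36 h): 480·exp(−0.04077·49) = 65.098 mg/L
Dose 5 (470 mg at t=48 h): 470·exp(−0.04077·37) = 103.972 mg/L
Dose 6 (495 mg at t=60 h): 495·exp(−0.04077·25) = 178.613 mg/L
Dose 7 (140 mg at t=72 h): 140·exp(−0.04077·13) = 82.400 mg/L
Dose 8 (370 mg at t=84 h): 370·exp(−0.04077·1) = 355.217 mg/L
C(85) = 11.875 + 1.784 + 36.168 + 65.098 + 103.972 + 178.613 + 82.400 + 355.217 = 835.127 mg/L

835.127 mg/L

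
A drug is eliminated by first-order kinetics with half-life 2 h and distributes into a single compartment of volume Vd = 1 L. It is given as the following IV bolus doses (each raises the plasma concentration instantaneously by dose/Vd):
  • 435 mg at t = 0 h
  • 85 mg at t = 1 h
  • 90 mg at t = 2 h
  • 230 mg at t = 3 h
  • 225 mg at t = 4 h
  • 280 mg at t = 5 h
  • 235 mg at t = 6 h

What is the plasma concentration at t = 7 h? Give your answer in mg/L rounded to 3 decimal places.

k = ln 2 / 2 = 0.34657 per h
Dose 1 (435 mg at t=0 h): 435·exp(−0.34657·7) = 38.449 mg/L
Dose 2 (85 mg at t=1 h): 85·exp(−0.34657·6) = 10.625 mg/L
Dose 3 (90 mg at t=2 h): 90·exp(−0.34657·5) = 15.910 mg/L
Dose 4 (230 mg at t=3 h): 230·exp(−0.34657·4) = 57.500 mg/L
Dose 5 (225 mg at t=4 h): 225·exp(−0.34657·3) = 79.550 mg/L
Dose 6 (280 mg at t=5 h): 280·exp(−0.34657·2) = 140.000 mg/L
Dose 7 (235 mg at t=6 h): 235·exp(−0.34657·1) = 166.170 mg/L
C(7) = 38.449 + 10.625 + 15.910 + 57.500 + 79.550 + 140.000 + 166.170 = 508.203 mg/L

508.203 mg/L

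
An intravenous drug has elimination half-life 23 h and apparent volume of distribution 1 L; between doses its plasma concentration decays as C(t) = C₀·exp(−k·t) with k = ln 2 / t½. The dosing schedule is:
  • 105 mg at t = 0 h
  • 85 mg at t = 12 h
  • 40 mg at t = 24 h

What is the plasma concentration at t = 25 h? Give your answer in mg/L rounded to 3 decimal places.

k = ln 2 / 23 = 0.03014 per h
Dose 1 (105 mg at t=0 h): 105·exp(−0.03014·25) = 49.429 mg/L
Dose 2 (85 mg at t=12 h): 85·exp(−0.03014·13) = 57.448 mg/L
Dose 3 (40 mg at t=24 h): 40·exp(−0.03014·1) = 38.813 mg/L
C(25) = 49.429 + 57.448 + 38.813 = 145.689 mg/L

145.689 mg/L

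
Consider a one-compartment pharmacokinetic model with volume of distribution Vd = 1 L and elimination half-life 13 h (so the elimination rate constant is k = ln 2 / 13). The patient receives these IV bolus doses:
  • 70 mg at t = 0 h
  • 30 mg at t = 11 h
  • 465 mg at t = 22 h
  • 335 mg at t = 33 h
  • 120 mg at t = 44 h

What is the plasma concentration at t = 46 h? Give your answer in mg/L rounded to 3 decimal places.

415.360 mg/L

k = ln 2 / 13 = 0.05332 per h
Dose 1 (70 mg at t=0 h): 70·exp(−0.05332·46) = 6.024 mg/L
Dose 2 (30 mg at t=11 h): 30·exp(−0.05332·35) = 4.641 mg/L
Dose 3 (465 mg at t=22 h): 465·exp(−0.05332·24) = 129.332 mg/L
Dose 4 (335 mg at t=33 h): 335·exp(−0.05332·13) = 167.500 mg/L
Dose 5 (120 mg at t=44 h): 120·exp(−0.05332·2) = 107.862 mg/L
C(46) = 6.024 + 4.641 + 129.332 + 167.500 + 107.862 = 415.360 mg/L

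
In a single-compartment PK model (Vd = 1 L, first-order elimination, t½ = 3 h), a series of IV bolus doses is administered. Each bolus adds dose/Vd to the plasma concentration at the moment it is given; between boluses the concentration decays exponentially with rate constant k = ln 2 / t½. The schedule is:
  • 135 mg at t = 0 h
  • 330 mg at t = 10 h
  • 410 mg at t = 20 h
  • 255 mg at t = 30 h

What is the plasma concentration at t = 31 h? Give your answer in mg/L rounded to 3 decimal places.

237.362 mg/L

k = ln 2 / 3 = 0.23105 per h
Dose 1 (135 mg at t=0 h): 135·exp(−0.23105·31) = 0.105 mg/L
Dose 2 (330 mg at t=10 h): 330·exp(−0.23105·21) = 2.578 mg/L
Dose 3 (410 mg at t=20 h): 410·exp(−0.23105·11) = 32.285 mg/L
Dose 4 (255 mg at t=30 h): 255·exp(−0.23105·1) = 202.394 mg/L
C(31) = 0.105 + 2.578 + 32.285 + 202.394 = 237.362 mg/L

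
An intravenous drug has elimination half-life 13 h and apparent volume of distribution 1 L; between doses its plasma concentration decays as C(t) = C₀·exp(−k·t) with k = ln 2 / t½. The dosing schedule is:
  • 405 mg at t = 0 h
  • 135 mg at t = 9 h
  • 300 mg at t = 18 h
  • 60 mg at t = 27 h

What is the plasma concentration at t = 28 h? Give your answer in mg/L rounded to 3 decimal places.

372.932 mg/L

k = ln 2 / 13 = 0.05332 per h
Dose 1 (405 mg at t=0 h): 405·exp(−0.05332·28) = 91.009 mg/L
Dose 2 (135 mg at t=9 h): 135·exp(−0.05332·19) = 49.019 mg/L
Dose 3 (300 mg at t=18 h): 300·exp(−0.05332·10) = 176.019 mg/L
Dose 4 (60 mg at t=27 h): 60·exp(−0.05332·1) = 56.885 mg/L
C(28) = 91.009 + 49.019 + 176.019 + 56.885 = 372.932 mg/L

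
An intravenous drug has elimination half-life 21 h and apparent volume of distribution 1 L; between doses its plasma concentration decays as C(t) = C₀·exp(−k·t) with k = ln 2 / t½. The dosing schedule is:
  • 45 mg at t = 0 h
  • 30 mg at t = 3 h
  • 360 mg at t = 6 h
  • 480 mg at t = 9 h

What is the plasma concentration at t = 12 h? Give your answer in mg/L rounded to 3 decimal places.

782.641 mg/L

k = ln 2 / 21 = 0.03301 per h
Dose 1 (45 mg at t=0 h): 45·exp(−0.03301·12) = 30.283 mg/L
Dose 2 (30 mg at t=3 h): 30·exp(−0.03301·9) = 22.290 mg/L
Dose 3 (360 mg at t=6 h): 360·exp(−0.03301·6) = 295.321 mg/L
Dose 4 (480 mg at t=9 h): 480·exp(−0.03301·3) = 434.747 mg/L
C(12) = 30.283 + 22.290 + 295.321 + 434.747 = 782.641 mg/L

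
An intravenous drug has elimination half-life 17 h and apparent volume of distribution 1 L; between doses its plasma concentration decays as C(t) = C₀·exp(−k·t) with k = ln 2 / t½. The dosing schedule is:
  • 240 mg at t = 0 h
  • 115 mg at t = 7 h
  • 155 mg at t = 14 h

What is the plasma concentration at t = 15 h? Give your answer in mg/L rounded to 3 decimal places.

361.995 mg/L

k = ln 2 / 17 = 0.04077 per h
Dose 1 (240 mg at t=0 h): 240·exp(−0.04077·15) = 130.196 mg/L
Dose 2 (115 mg at t=7 h): 115·exp(−0.04077·8) = 82.992 mg/L
Dose 3 (155 mg at t=14 h): 155·exp(−0.04077·1) = 148.807 mg/L
C(15) = 130.196 + 82.992 + 148.807 = 361.995 mg/L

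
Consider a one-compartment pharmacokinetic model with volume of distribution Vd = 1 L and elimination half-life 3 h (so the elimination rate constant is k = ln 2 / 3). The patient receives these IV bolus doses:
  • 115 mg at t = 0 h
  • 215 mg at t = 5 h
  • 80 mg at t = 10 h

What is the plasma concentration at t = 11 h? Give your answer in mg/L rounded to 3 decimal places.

126.302 mg/L

k = ln 2 / 3 = 0.23105 per h
Dose 1 (115 mg at t=0 h): 115·exp(−0.23105·11) = 9.056 mg/L
Dose 2 (215 mg at t=5 h): 215·exp(−0.23105·6) = 53.750 mg/L
Dose 3 (80 mg at t=10 h): 80·exp(−0.23105·1) = 63.496 mg/L
C(11) = 9.056 + 53.750 + 63.496 = 126.302 mg/L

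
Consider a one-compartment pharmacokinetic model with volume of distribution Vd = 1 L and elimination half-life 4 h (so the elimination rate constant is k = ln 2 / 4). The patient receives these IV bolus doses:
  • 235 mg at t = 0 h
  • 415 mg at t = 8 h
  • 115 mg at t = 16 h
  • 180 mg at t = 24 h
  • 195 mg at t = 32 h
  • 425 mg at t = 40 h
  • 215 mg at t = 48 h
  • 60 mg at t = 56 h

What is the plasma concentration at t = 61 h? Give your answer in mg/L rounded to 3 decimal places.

k = ln 2 / 4 = 0.17329 per h
Dose 1 (235 mg at t=0 h): 235·exp(−0.17329·61) = 0.006 mg/L
Dose 2 (415 mg at t=8 h): 415·exp(−0.17329·53) = 0.043 mg/L
Dose 3 (115 mg at t=16 h): 115·exp(−0.17329·45) = 0.047 mg/L
Dose 4 (180 mg at t=24 h): 180·exp(−0.17329·37) = 0.296 mg/L
Dose 5 (195 mg at t=32 h): 195·exp(−0.17329·29) = 1.281 mg/L
Dose 6 (425 mg at t=40 h): 425·exp(−0.17329·21) = 11.168 mg/L
Dose 7 (215 mg at t=48 h): 215·exp(−0.17329·13) = 22.599 mg/L
Dose 8 (60 mg at t=56 h): 60·exp(−0.17329·5) = 25.227 mg/L
C(61) = 0.006 + 0.043 + 0.047 + 0.296 + 1.281 + 11.168 + 22.599 + 25.227 = 60.667 mg/L

60.667 mg/L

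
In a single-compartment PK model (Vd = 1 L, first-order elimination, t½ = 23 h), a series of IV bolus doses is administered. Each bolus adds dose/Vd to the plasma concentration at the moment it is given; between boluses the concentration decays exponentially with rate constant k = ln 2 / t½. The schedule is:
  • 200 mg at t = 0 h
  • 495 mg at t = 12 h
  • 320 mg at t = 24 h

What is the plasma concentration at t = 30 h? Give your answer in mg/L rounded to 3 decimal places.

k = ln 2 / 23 = 0.03014 per h
Dose 1 (200 mg at t=0 h): 200·exp(−0.03014·30) = 80.981 mg/L
Dose 2 (495 mg at t=12 h): 495·exp(−0.03014·18) = 287.751 mg/L
Dose 3 (320 mg at t=24 h): 320·exp(−0.03014·6) = 267.067 mg/L
C(30) = 80.981 + 287.751 + 267.067 = 635.799 mg/L

635.799 mg/L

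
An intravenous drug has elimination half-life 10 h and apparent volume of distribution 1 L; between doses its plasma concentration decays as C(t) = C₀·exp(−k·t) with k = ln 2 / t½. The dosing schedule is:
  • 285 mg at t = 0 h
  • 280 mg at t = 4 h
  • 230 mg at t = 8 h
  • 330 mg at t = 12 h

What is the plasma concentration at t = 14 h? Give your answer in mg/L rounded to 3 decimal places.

k = ln 2 / 10 = 0.06931 per h
Dose 1 (285 mg at t=0 h): 285·exp(−0.06931·14) = 107.995 mg/L
Dose 2 (280 mg at t=4 h): 280·exp(−0.06931·10) = 140.000 mg/L
Dose 3 (230 mg at t=8 h): 230·exp(−0.06931·6) = 151.743 mg/L
Dose 4 (330 mg at t=12 h): 330·exp(−0.06931·2) = 287.282 mg/L
C(14) = 107.995 + 140.000 + 151.743 + 287.282 = 687.020 mg/L

687.020 mg/L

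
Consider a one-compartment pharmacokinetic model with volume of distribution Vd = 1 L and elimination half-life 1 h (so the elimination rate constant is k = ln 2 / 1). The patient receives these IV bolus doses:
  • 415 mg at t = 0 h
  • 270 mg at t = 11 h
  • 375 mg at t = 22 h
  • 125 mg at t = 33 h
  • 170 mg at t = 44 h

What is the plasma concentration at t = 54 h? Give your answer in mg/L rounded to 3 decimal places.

0.166 mg/L

k = ln 2 / 1 = 0.69315 per h
Dose 1 (415 mg at t=0 h): 415·exp(−0.69315·54) = 0.000 mg/L
Dose 2 (270 mg at t=11 h): 270·exp(−0.69315·43) = 0.000 mg/L
Dose 3 (375 mg at t=22 h): 375·exp(−0.69315·32) = 0.000 mg/L
Dose 4 (125 mg at t=33 h): 125·exp(−0.69315·21) = 0.000 mg/L
Dose 5 (170 mg at t=44 h): 170·exp(−0.69315·10) = 0.166 mg/L
C(54) = 0.000 + 0.000 + 0.000 + 0.000 + 0.166 = 0.166 mg/L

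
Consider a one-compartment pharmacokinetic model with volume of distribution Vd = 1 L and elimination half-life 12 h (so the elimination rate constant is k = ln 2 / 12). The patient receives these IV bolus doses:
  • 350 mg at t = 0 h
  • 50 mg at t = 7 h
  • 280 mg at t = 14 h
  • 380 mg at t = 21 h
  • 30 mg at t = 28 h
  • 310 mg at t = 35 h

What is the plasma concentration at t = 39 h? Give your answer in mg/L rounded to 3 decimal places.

507.024 mg/L

k = ln 2 / 12 = 0.05776 per h
Dose 1 (350 mg at t=0 h): 350·exp(−0.05776·39) = 36.789 mg/L
Dose 2 (50 mg at t=7 h): 50·exp(−0.05776·32) = 7.875 mg/L
Dose 3 (280 mg at t=14 h): 280·exp(−0.05776·25) = 66.071 mg/L
Dose 4 (380 mg at t=21 h): 380·exp(−0.05776·18) = 134.350 mg/L
Dose 5 (30 mg at t=28 h): 30·exp(−0.05776·11) = 15.892 mg/L
Dose 6 (310 mg at t=35 h): 310·exp(−0.05776·4) = 246.047 mg/L
C(39) = 36.789 + 7.875 + 66.071 + 134.350 + 15.892 + 246.047 = 507.024 mg/L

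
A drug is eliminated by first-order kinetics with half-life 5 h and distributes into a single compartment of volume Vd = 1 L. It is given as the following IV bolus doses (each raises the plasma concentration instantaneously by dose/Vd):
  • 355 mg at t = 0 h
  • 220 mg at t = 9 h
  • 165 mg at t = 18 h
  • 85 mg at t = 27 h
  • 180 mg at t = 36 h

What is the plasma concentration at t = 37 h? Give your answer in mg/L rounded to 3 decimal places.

k = ln 2 / 5 = 0.13863 per h
Dose 1 (355 mg at t=0 h): 355·exp(−0.13863·37) = 2.102 mg/L
Dose 2 (220 mg at t=9 h): 220·exp(−0.13863·28) = 4.536 mg/L
Dose 3 (165 mg at t=18 h): 165·exp(−0.13863·19) = 11.846 mg/L
Dose 4 (85 mg at t=27 h): 85·exp(−0.13863·10) = 21.250 mg/L
Dose 5 (180 mg at t=36 h): 180·exp(−0.13863·1) = 156.699 mg/L
C(37) = 2.102 + 4.536 + 11.846 + 21.250 + 156.699 = 196.433 mg/L

196.433 mg/L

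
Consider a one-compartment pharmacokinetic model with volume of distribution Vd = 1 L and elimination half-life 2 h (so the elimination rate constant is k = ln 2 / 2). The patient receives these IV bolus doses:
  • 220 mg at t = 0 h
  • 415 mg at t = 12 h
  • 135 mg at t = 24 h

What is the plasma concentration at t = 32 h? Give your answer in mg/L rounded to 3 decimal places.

k = ln 2 / 2 = 0.34657 per h
Dose 1 (220 mg at t=0 h): 220·exp(−0.34657·32) = 0.003 mg/L
Dose 2 (415 mg at t=12 h): 415·exp(−0.34657·20) = 0.405 mg/L
Dose 3 (135 mg at t=24 h): 135·exp(−0.34657·8) = 8.438 mg/L
C(32) = 0.003 + 0.405 + 8.438 = 8.846 mg/L

8.846 mg/L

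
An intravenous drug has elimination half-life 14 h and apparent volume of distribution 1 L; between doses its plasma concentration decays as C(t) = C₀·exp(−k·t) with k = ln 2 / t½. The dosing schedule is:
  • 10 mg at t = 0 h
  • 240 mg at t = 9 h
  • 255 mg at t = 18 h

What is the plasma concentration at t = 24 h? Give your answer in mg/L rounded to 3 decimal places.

306.715 mg/L

k = ln 2 / 14 = 0.04951 per h
Dose 1 (10 mg at t=0 h): 10·exp(−0.04951·24) = 3.048 mg/L
Dose 2 (240 mg at t=9 h): 240·exp(−0.04951·15) = 114.203 mg/L
Dose 3 (255 mg at t=18 h): 255·exp(−0.04951·6) = 189.464 mg/L
C(24) = 3.048 + 114.203 + 189.464 = 306.715 mg/L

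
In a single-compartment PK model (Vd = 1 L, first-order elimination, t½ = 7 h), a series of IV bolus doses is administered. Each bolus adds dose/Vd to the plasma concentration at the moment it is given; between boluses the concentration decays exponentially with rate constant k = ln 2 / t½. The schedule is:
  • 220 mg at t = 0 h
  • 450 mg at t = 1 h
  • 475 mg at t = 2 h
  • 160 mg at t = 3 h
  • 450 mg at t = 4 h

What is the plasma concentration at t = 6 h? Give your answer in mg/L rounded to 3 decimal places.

1203.410 mg/L

k = ln 2 / 7 = 0.09902 per h
Dose 1 (220 mg at t=0 h): 220·exp(−0.09902·6) = 121.450 mg/L
Dose 2 (450 mg at t=1 h): 450·exp(−0.09902·5) = 274.278 mg/L
Dose 3 (475 mg at t=2 h): 475·exp(−0.09902·4) = 319.651 mg/L
Dose 4 (160 mg at t=3 h): 160·exp(−0.09902·3) = 118.880 mg/L
Dose 5 (450 mg at t=4 h): 450·exp(−0.09902·2) = 369.151 mg/L
C(6) = 121.450 + 274.278 + 319.651 + 118.880 + 369.151 = 1203.410 mg/L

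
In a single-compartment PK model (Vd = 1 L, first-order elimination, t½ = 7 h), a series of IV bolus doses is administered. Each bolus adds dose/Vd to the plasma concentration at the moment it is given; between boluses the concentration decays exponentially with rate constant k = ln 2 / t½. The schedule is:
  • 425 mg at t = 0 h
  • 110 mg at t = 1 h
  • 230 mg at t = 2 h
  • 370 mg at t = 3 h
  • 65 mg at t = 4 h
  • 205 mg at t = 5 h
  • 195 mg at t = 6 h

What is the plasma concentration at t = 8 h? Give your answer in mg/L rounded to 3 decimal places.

k = ln 2 / 7 = 0.09902 per h
Dose 1 (425 mg at t=0 h): 425·exp(−0.09902·8) = 192.466 mg/L
Dose 2 (110 mg at t=1 h): 110·exp(−0.09902·7) = 55.000 mg/L
Dose 3 (230 mg at t=2 h): 230·exp(−0.09902·6) = 126.970 mg/L
Dose 4 (370 mg at t=3 h): 370·exp(−0.09902·5) = 225.518 mg/L
Dose 5 (65 mg at t=4 h): 65·exp(−0.09902·4) = 43.742 mg/L
Dose 6 (205 mg at t=5 h): 205·exp(−0.09902·3) = 152.314 mg/L
Dose 7 (195 mg at t=6 h): 195·exp(−0.09902·2) = 159.965 mg/L
C(8) = 192.466 + 55.000 + 126.970 + 225.518 + 43.742 + 152.314 + 159.965 = 955.976 mg/L

955.976 mg/L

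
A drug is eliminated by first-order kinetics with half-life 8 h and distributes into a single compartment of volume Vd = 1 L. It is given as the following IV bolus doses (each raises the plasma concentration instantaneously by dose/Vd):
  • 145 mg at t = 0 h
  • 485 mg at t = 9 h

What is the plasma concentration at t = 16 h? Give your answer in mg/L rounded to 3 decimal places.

300.698 mg/L

k = ln 2 / 8 = 0.08664 per h
Dose 1 (145 mg at t=0 h): 145·exp(−0.08664·16) = 36.250 mg/L
Dose 2 (485 mg at t=9 h): 485·exp(−0.08664·7) = 264.448 mg/L
C(16) = 36.250 + 264.448 = 300.698 mg/L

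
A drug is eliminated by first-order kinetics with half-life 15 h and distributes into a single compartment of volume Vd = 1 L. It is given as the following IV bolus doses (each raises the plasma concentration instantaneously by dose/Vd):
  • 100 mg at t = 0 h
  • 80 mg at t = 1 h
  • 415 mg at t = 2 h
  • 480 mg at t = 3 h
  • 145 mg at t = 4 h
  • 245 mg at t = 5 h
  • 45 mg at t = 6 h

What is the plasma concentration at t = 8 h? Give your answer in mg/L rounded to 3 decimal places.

k = ln 2 / 15 = 0.04621 per h
Dose 1 (100 mg at t=0 h): 100·exp(−0.04621·8) = 69.096 mg/L
Dose 2 (80 mg at t=1 h): 80·exp(−0.04621·7) = 57.891 mg/L
Dose 3 (415 mg at t=2 h): 415·exp(−0.04621·6) = 314.511 mg/L
Dose 4 (480 mg at t=3 h): 480·exp(−0.04621·5) = 380.976 mg/L
Dose 5 (145 mg at t=4 h): 145·exp(−0.04621·4) = 120.529 mg/L
Dose 6 (245 mg at t=5 h): 245·exp(−0.04621·3) = 213.285 mg/L
Dose 7 (45 mg at t=6 h): 45·exp(−0.04621·2) = 41.028 mg/L
C(8) = 69.096 + 57.891 + 314.511 + 380.976 + 120.529 + 213.285 + 41.028 = 1197.316 mg/L

1197.316 mg/L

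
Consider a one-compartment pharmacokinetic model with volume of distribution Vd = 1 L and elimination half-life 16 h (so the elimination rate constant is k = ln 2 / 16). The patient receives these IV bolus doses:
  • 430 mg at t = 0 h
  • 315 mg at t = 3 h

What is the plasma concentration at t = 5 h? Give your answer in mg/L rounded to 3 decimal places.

635.112 mg/L

k = ln 2 / 16 = 0.04332 per h
Dose 1 (430 mg at t=0 h): 430·exp(−0.04332·5) = 346.255 mg/L
Dose 2 (315 mg at t=3 h): 315·exp(−0.04332·2) = 288.856 mg/L
C(5) = 346.255 + 288.856 = 635.112 mg/L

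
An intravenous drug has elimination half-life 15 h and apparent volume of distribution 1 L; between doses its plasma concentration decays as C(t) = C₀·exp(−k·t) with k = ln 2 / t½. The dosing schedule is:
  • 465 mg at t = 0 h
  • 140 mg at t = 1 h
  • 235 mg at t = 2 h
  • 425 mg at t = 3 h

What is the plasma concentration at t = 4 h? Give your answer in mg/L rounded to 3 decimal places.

k = ln 2 / 15 = 0.04621 per h
Dose 1 (465 mg at t=0 h): 465·exp(−0.04621·4) = 386.526 mg/L
Dose 2 (140 mg at t=1 h): 140·exp(−0.04621·3) = 121.877 mg/L
Dose 3 (235 mg at t=2 h): 235·exp(−0.04621·2) = 214.255 mg/L
Dose 4 (425 mg at t=3 h): 425·exp(−0.04621·1) = 405.808 mg/L
C(4) = 386.526 + 121.877 + 214.255 + 405.808 = 1128.465 mg/L

1128.465 mg/L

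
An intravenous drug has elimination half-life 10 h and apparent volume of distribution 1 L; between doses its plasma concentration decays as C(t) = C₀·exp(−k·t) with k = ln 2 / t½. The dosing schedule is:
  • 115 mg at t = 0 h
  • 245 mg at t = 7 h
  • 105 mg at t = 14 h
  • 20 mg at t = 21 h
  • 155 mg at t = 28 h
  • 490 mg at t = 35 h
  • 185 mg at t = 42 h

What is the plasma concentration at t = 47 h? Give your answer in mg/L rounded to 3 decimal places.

419.327 mg/L

k = ln 2 / 10 = 0.06931 per h
Dose 1 (115 mg at t=0 h): 115·exp(−0.06931·47) = 4.424 mg/L
Dose 2 (245 mg at t=7 h): 245·exp(−0.06931·40) = 15.312 mg/L
Dose 3 (105 mg at t=14 h): 105·exp(−0.06931·33) = 10.661 mg/L
Dose 4 (20 mg at t=21 h): 20·exp(−0.06931·26) = 3.299 mg/L
Dose 5 (155 mg at t=28 h): 155·exp(−0.06931·19) = 41.531 mg/L
Dose 6 (490 mg at t=35 h): 490·exp(−0.06931·12) = 213.285 mg/L
Dose 7 (185 mg at t=42 h): 185·exp(−0.06931·5) = 130.815 mg/L
C(47) = 4.424 + 15.312 + 10.661 + 3.299 + 41.531 + 213.285 + 130.815 = 419.327 mg/L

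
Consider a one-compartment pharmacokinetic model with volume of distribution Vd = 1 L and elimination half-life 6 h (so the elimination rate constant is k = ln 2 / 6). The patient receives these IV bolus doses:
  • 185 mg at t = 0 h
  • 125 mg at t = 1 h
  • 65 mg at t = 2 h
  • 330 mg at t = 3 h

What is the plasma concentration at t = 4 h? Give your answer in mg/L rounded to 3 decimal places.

k = ln 2 / 6 = 0.11552 per h
Dose 1 (185 mg at t=0 h): 185·exp(−0.11552·4) = 116.543 mg/L
Dose 2 (125 mg at t=1 h): 125·exp(−0.11552·3) = 88.388 mg/L
Dose 3 (65 mg at t=2 h): 65·exp(−0.11552·2) = 51.591 mg/L
Dose 4 (330 mg at t=3 h): 330·exp(−0.11552·1) = 293.997 mg/L
C(4) = 116.543 + 88.388 + 51.591 + 293.997 = 550.518 mg/L

550.518 mg/L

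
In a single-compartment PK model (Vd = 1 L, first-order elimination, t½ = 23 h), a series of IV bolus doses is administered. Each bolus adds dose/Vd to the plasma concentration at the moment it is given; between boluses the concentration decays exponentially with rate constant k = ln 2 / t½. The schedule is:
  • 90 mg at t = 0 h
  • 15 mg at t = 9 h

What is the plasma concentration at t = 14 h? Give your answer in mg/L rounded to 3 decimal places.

k = ln 2 / 23 = 0.03014 per h
Dose 1 (90 mg at t=0 h): 90·exp(−0.03014·14) = 59.021 mg/L
Dose 2 (15 mg at t=9 h): 15·exp(−0.03014·5) = 12.902 mg/L
C(14) = 59.021 + 12.902 = 71.923 mg/L

71.923 mg/L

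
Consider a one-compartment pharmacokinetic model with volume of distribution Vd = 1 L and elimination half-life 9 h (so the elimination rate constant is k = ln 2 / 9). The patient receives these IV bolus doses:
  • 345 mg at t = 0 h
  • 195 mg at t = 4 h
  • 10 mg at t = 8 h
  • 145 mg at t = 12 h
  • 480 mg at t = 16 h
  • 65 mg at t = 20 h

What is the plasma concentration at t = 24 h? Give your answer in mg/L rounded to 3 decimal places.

k = ln 2 / 9 = 0.07702 per h
Dose 1 (345 mg at t=0 h): 345·exp(−0.07702·24) = 54.334 mg/L
Dose 2 (195 mg at t=4 h): 195·exp(−0.07702·20) = 41.791 mg/L
Dose 3 (10 mg at t=8 h): 10·exp(−0.07702·16) = 2.916 mg/L
Dose 4 (145 mg at t=12 h): 145·exp(−0.07702·12) = 57.543 mg/L
Dose 5 (480 mg at t=16 h): 480·exp(−0.07702·8) = 259.214 mg/L
Dose 6 (65 mg at t=20 h): 65·exp(−0.07702·4) = 47.766 mg/L
C(24) = 54.334 + 41.791 + 2.916 + 57.543 + 259.214 + 47.766 = 463.565 mg/L

463.565 mg/L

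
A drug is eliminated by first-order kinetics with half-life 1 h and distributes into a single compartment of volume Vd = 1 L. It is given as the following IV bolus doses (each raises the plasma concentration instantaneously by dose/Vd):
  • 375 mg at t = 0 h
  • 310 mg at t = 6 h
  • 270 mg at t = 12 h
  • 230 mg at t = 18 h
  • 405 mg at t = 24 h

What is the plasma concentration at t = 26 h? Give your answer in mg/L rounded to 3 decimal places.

102.165 mg/L

k = ln 2 / 1 = 0.69315 per h
Dose 1 (375 mg at t=0 h): 375·exp(−0.69315·26) = 0.000 mg/L
Dose 2 (310 mg at t=6 h): 310·exp(−0.69315·20) = 0.000 mg/L
Dose 3 (270 mg at t=12 h): 270·exp(−0.69315·14) = 0.016 mg/L
Dose 4 (230 mg at t=18 h): 230·exp(−0.69315·8) = 0.898 mg/L
Dose 5 (405 mg at t=24 h): 405·exp(−0.69315·2) = 101.250 mg/L
C(26) = 0.000 + 0.000 + 0.016 + 0.898 + 101.250 = 102.165 mg/L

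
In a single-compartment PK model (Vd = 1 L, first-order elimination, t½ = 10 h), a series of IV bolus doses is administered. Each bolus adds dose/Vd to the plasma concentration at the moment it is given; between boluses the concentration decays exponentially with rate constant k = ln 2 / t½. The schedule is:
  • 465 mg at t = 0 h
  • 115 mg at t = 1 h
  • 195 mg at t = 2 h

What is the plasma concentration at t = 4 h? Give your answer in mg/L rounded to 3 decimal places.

k = ln 2 / 10 = 0.06931 per h
Dose 1 (465 mg at t=0 h): 465·exp(−0.06931·4) = 352.404 mg/L
Dose 2 (115 mg at t=1 h): 115·exp(−0.06931·3) = 93.409 mg/L
Dose 3 (195 mg at t=2 h): 195·exp(−0.06931·2) = 169.757 mg/L
C(4) = 352.404 + 93.409 + 169.757 = 615.570 mg/L

615.570 mg/L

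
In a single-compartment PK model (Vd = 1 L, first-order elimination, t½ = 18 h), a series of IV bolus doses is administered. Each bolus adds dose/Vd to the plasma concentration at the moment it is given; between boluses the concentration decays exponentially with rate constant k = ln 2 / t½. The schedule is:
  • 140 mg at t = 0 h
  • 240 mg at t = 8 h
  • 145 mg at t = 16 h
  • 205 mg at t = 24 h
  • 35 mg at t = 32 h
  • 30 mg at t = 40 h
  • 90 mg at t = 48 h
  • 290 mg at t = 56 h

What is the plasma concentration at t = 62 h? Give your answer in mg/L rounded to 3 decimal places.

k = ln 2 / 18 = 0.03851 per h
Dose 1 (140 mg at t=0 h): 140·exp(−0.03851·62) = 12.860 mg/L
Dose 2 (240 mg at t=8 h): 240·exp(−0.03851·54) = 30.000 mg/L
Dose 3 (145 mg at t=16 h): 145·exp(−0.03851·46) = 24.664 mg/L
Dose 4 (205 mg at t=24 h): 205·exp(−0.03851·38) = 47.451 mg/L
Dose 5 (35 mg at t=32 h): 35·exp(−0.03851·30) = 11.024 mg/L
Dose 6 (30 mg at t=40 h): 30·exp(−0.03851·22) = 12.859 mg/L
Dose 7 (90 mg at t=48 h): 90·exp(−0.03851·14) = 52.494 mg/L
Dose 8 (290 mg at t=56 h): 290·exp(−0.03851·6) = 230.173 mg/L
C(62) = 12.860 + 30.000 + 24.664 + 47.451 + 11.024 + 12.859 + 52.494 + 230.173 = 421.526 mg/L

421.526 mg/L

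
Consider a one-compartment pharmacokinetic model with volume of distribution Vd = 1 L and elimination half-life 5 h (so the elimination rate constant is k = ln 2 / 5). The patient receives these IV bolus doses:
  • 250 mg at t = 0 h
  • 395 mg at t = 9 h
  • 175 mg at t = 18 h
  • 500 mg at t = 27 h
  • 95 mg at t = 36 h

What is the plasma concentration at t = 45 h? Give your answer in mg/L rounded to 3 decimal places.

75.835 mg/L

k = ln 2 / 5 = 0.13863 per h
Dose 1 (250 mg at t=0 h): 250·exp(−0.13863·45) = 0.488 mg/L
Dose 2 (395 mg at t=9 h): 395·exp(−0.13863·36) = 2.686 mg/L
Dose 3 (175 mg at t=18 h): 175·exp(−0.13863·27) = 4.145 mg/L
Dose 4 (500 mg at t=27 h): 500·exp(−0.13863·18) = 41.235 mg/L
Dose 5 (95 mg at t=36 h): 95·exp(−0.13863·9) = 27.282 mg/L
C(45) = 0.488 + 2.686 + 4.145 + 41.235 + 27.282 = 75.835 mg/L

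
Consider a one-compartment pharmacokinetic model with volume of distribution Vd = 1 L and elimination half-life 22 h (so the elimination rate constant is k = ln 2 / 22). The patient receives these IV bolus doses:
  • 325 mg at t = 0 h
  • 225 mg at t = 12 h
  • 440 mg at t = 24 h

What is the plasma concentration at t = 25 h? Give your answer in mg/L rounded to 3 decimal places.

k = ln 2 / 22 = 0.03151 per h
Dose 1 (325 mg at t=0 h): 325·exp(−0.03151·25) = 147.844 mg/L
Dose 2 (225 mg at t=12 h): 225·exp(−0.03151·13) = 149.383 mg/L
Dose 3 (440 mg at t=24 h): 440·exp(−0.03151·1) = 426.353 mg/L
C(25) = 147.844 + 149.383 + 426.353 = 723.580 mg/L

723.580 mg/L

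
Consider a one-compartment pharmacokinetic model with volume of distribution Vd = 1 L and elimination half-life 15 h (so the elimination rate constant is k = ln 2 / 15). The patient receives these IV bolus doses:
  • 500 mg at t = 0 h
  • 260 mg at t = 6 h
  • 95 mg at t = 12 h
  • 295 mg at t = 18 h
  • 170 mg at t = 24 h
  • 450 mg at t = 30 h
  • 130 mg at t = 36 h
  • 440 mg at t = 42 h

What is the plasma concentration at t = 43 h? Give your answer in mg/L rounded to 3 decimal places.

1062.828 mg/L

k = ln 2 / 15 = 0.04621 per h
Dose 1 (500 mg at t=0 h): 500·exp(−0.04621·43) = 68.552 mg/L
Dose 2 (260 mg at t=6 h): 260·exp(−0.04621·37) = 47.036 mg/L
Dose 3 (95 mg at t=12 h): 95·exp(−0.04621·31) = 22.677 mg/L
Dose 4 (295 mg at t=18 h): 295·exp(−0.04621·25) = 92.919 mg/L
Dose 5 (170 mg at t=24 h): 170·exp(−0.04621·19) = 70.655 mg/L
Dose 6 (450 mg at t=30 h): 450·exp(−0.04621·13) = 246.786 mg/L
Dose 7 (130 mg at t=36 h): 130·exp(−0.04621·7) = 94.073 mg/L
Dose 8 (440 mg at t=42 h): 440·exp(−0.04621·1) = 420.130 mg/L
C(43) = 68.552 + 47.036 + 22.677 + 92.919 + 70.655 + 246.786 + 94.073 + 420.130 = 1062.828 mg/L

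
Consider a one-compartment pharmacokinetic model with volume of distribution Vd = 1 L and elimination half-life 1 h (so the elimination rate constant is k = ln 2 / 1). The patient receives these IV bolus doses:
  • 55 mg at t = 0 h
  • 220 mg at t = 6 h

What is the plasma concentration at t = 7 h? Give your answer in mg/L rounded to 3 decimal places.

k = ln 2 / 1 = 0.69315 per h
Dose 1 (55 mg at t=0 h): 55·exp(−0.69315·7) = 0.430 mg/L
Dose 2 (220 mg at t=6 h): 220·exp(−0.69315·1) = 110.000 mg/L
C(7) = 0.430 + 110.000 = 110.430 mg/L

110.430 mg/L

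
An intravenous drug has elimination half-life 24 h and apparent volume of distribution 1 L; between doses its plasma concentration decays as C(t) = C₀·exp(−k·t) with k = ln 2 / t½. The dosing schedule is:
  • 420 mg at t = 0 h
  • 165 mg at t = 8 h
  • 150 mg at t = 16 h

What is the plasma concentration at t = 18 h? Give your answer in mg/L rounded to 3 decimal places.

514.925 mg/L

k = ln 2 / 24 = 0.02888 per h
Dose 1 (420 mg at t=0 h): 420·exp(−0.02888·18) = 249.733 mg/L
Dose 2 (165 mg at t=8 h): 165·exp(−0.02888·10) = 123.610 mg/L
Dose 3 (150 mg at t=16 h): 150·exp(−0.02888·2) = 141.581 mg/L
C(18) = 249.733 + 123.610 + 141.581 = 514.925 mg/L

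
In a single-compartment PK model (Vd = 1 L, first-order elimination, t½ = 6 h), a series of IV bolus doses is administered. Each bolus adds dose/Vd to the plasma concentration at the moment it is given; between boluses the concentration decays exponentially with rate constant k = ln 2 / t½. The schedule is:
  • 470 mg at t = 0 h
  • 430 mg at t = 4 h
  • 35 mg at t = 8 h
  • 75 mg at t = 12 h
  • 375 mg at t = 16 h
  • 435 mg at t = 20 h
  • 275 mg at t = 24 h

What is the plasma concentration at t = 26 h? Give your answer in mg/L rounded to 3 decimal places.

630.317 mg/L

k = ln 2 / 6 = 0.11552 per h
Dose 1 (470 mg at t=0 h): 470·exp(−0.11552·26) = 23.315 mg/L
Dose 2 (430 mg at t=4 h): 430·exp(−0.11552·22) = 33.860 mg/L
Dose 3 (35 mg at t=8 h): 35·exp(−0.11552·18) = 4.375 mg/L
Dose 4 (75 mg at t=12 h): 75·exp(−0.11552·14) = 14.882 mg/L
Dose 5 (375 mg at t=16 h): 375·exp(−0.11552·10) = 118.118 mg/L
Dose 6 (435 mg at t=20 h): 435·exp(−0.11552·6) = 217.500 mg/L
Dose 7 (275 mg at t=24 h): 275·exp(−0.11552·2) = 218.268 mg/L
C(26) = 23.315 + 33.860 + 4.375 + 14.882 + 118.118 + 217.500 + 218.268 = 630.317 mg/L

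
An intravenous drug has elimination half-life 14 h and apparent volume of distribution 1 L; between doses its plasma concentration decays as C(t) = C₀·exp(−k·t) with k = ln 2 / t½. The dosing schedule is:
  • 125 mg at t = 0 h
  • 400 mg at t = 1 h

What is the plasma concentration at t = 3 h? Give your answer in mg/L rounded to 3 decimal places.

470.036 mg/L

k = ln 2 / 14 = 0.04951 per h
Dose 1 (125 mg at t=0 h): 125·exp(−0.04951·3) = 107.747 mg/L
Dose 2 (400 mg at t=1 h): 400·exp(−0.04951·2) = 362.289 mg/L
C(3) = 107.747 + 362.289 = 470.036 mg/L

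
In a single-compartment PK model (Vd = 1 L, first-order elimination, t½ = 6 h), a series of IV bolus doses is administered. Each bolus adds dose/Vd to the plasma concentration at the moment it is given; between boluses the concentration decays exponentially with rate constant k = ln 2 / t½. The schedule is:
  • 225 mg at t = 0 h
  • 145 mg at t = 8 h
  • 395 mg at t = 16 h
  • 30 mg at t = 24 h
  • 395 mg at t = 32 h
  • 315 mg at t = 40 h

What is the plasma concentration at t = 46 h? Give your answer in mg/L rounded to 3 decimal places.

253.490 mg/L

k = ln 2 / 6 = 0.11552 per h
Dose 1 (225 mg at t=0 h): 225·exp(−0.11552·46) = 1.107 mg/L
Dose 2 (145 mg at t=8 h): 145·exp(−0.11552·38) = 1.798 mg/L
Dose 3 (395 mg at t=16 h): 395·exp(−0.11552·30) = 12.344 mg/L
Dose 4 (30 mg at t=24 h): 30·exp(−0.11552·22) = 2.362 mg/L
Dose 5 (395 mg at t=32 h): 395·exp(−0.11552·14) = 78.378 mg/L
Dose 6 (315 mg at t=40 h): 315·exp(−0.11552·6) = 157.500 mg/L
C(46) = 1.107 + 1.798 + 12.344 + 2.362 + 78.378 + 157.500 = 253.490 mg/L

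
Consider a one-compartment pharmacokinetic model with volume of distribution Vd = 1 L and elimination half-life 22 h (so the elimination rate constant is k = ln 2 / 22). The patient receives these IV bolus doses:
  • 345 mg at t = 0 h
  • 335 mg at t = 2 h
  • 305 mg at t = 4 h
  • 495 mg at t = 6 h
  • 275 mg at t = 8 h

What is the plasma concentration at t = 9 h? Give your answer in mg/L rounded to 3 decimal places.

k = ln 2 / 22 = 0.03151 per h
Dose 1 (345 mg at t=0 h): 345·exp(−0.03151·9) = 259.819 mg/L
Dose 2 (335 mg at t=2 h): 335·exp(−0.03151·7) = 268.697 mg/L
Dose 3 (305 mg at t=4 h): 305·exp(−0.03151·5) = 260.546 mg/L
Dose 4 (495 mg at t=6 h): 495·exp(−0.03151·3) = 450.356 mg/L
Dose 5 (275 mg at t=8 h): 275·exp(−0.03151·1) = 266.471 mg/L
C(9) = 259.819 + 268.697 + 260.546 + 450.356 + 266.471 = 1505.888 mg/L

1505.888 mg/L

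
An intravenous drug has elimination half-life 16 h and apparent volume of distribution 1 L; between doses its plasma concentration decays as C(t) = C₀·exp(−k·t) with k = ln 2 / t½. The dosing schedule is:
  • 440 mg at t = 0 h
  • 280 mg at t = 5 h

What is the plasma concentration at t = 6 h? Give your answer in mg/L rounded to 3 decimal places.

k = ln 2 / 16 = 0.04332 per h
Dose 1 (440 mg at t=0 h): 440·exp(−0.04332·6) = 339.286 mg/L
Dose 2 (280 mg at t=5 h): 280·exp(−0.04332·1) = 268.129 mg/L
C(6) = 339.286 + 268.129 = 607.415 mg/L

607.415 mg/L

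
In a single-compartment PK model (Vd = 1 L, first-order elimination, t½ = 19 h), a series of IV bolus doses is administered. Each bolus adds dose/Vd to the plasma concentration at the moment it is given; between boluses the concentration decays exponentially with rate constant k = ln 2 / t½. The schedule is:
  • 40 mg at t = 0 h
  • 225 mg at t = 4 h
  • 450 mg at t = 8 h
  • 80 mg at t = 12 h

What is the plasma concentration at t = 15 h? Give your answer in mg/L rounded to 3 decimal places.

k = ln 2 / 19 = 0.03648 per h
Dose 1 (40 mg at t=0 h): 40·exp(−0.03648·15) = 23.142 mg/L
Dose 2 (225 mg at t=4 h): 225·exp(−0.03648·11) = 150.627 mg/L
Dose 3 (450 mg at t=8 h): 450·exp(−0.03648·7) = 348.583 mg/L
Dose 4 (80 mg at t=12 h): 80·exp(−0.03648·3) = 71.707 mg/L
C(15) = 23.142 + 150.627 + 348.583 + 71.707 = 594.059 mg/L

594.059 mg/L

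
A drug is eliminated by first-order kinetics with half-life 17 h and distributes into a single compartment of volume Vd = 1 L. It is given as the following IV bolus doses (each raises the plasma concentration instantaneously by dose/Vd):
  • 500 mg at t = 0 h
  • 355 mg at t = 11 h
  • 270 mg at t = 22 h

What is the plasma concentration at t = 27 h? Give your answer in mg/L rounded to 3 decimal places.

k = ln 2 / 17 = 0.04077 per h
Dose 1 (500 mg at t=0 h): 500·exp(−0.04077·27) = 166.289 mg/L
Dose 2 (355 mg at t=11 h): 355·exp(−0.04077·16) = 184.887 mg/L
Dose 3 (270 mg at t=22 h): 270·exp(−0.04077·5) = 220.204 mg/L
C(27) = 166.289 + 184.887 + 220.204 = 571.380 mg/L

571.380 mg/L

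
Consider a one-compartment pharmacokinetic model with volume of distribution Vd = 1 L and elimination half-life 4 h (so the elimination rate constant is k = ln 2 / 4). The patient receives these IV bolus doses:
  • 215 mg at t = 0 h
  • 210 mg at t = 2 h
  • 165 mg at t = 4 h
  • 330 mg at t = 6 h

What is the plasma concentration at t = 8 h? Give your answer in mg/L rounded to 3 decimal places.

k = ln 2 / 4 = 0.17329 per h
Dose 1 (215 mg at t=0 h): 215·exp(−0.17329·8) = 53.750 mg/L
Dose 2 (210 mg at t=2 h): 210·exp(−0.17329·6) = 74.246 mg/L
Dose 3 (165 mg at t=4 h): 165·exp(−0.17329·4) = 82.500 mg/L
Dose 4 (330 mg at t=6 h): 330·exp(−0.17329·2) = 233.345 mg/L
C(8) = 53.750 + 74.246 + 82.500 + 233.345 = 443.841 mg/L

443.841 mg/L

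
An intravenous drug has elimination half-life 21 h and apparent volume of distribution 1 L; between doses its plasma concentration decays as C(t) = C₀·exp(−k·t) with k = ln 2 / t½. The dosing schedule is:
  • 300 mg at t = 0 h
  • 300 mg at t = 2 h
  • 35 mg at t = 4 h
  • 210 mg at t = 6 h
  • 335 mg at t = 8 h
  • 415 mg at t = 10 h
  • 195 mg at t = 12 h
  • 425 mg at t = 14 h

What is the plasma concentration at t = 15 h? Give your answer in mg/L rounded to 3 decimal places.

k = ln 2 / 21 = 0.03301 per h
Dose 1 (300 mg at t=0 h): 300·exp(−0.03301·15) = 182.852 mg/L
Dose 2 (300 mg at t=2 h): 300·exp(−0.03301·13) = 195.330 mg/L
Dose 3 (35 mg at t=4 h): 35·exp(−0.03301·11) = 24.344 mg/L
Dose 4 (210 mg at t=6 h): 210·exp(−0.03301·9) = 156.029 mg/L
Dose 5 (335 mg at t=8 h): 335·exp(−0.03301·7) = 265.890 mg/L
Dose 6 (415 mg at t=10 h): 415·exp(−0.03301·5) = 351.864 mg/L
Dose 7 (195 mg at t=12 h): 195·exp(−0.03301·3) = 176.616 mg/L
Dose 8 (425 mg at t=14 h): 425·exp(−0.03301·1) = 411.201 mg/L
C(15) = 182.852 + 195.330 + 24.344 + 156.029 + 265.890 + 351.864 + 176.616 + 411.201 = 1764.126 mg/L

1764.126 mg/L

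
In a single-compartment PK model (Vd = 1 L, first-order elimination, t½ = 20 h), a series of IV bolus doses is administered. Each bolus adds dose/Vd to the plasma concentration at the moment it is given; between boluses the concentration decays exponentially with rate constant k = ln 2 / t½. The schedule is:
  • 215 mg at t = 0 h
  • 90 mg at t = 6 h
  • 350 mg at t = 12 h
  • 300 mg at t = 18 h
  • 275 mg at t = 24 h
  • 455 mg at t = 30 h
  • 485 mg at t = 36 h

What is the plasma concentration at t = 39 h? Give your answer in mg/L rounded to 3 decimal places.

1300.218 mg/L

k = ln 2 / 20 = 0.03466 per h
Dose 1 (215 mg at t=0 h): 215·exp(−0.03466·39) = 55.645 mg/L
Dose 2 (90 mg at t=6 h): 90·exp(−0.03466·33) = 28.678 mg/L
Dose 3 (350 mg at t=12 h): 350·exp(−0.03466·27) = 137.302 mg/L
Dose 4 (300 mg at t=18 h): 300·exp(−0.03466·21) = 144.890 mg/L
Dose 5 (275 mg at t=24 h): 275·exp(−0.03466·15) = 163.516 mg/L
Dose 6 (455 mg at t=30 h): 455·exp(−0.03466·9) = 333.079 mg/L
Dose 7 (485 mg at t=36 h): 485·exp(−0.03466·3) = 437.106 mg/L
C(39) = 55.645 + 28.678 + 137.302 + 144.890 + 163.516 + 333.079 + 437.106 = 1300.218 mg/L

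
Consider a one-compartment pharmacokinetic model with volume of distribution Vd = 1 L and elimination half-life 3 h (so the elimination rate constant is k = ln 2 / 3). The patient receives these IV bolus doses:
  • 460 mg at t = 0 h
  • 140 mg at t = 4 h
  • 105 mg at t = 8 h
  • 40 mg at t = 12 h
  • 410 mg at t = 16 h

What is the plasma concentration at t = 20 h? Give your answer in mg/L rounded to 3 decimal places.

k = ln 2 / 3 = 0.23105 per h
Dose 1 (460 mg at t=0 h): 460·exp(−0.23105·20) = 4.528 mg/L
Dose 2 (140 mg at t=4 h): 140·exp(−0.23105·16) = 3.472 mg/L
Dose 3 (105 mg at t=8 h): 105·exp(−0.23105·12) = 6.562 mg/L
Dose 4 (40 mg at t=12 h): 40·exp(−0.23105·8) = 6.300 mg/L
Dose 5 (410 mg at t=16 h): 410·exp(−0.23105·4) = 162.709 mg/L
C(20) = 4.528 + 3.472 + 6.562 + 6.300 + 162.709 = 183.571 mg/L

183.571 mg/L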